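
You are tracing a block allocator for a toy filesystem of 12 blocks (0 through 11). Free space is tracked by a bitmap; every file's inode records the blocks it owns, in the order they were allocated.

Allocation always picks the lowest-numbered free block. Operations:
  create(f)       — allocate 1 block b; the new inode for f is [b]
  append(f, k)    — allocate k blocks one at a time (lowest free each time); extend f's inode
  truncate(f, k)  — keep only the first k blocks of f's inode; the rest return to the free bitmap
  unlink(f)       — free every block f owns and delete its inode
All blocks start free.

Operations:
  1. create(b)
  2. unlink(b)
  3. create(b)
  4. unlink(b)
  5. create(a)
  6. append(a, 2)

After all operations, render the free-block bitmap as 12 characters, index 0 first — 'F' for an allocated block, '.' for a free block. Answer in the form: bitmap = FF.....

[1] create(b) — b=0 (map F...........)
[2] unlink(b) —  (map ............)
[3] create(b) — b=0 (map F...........)
[4] unlink(b) —  (map ............)
[5] create(a) — a=0 (map F...........)
[6] append(a, 2) — a=0,1,2 (map FFF.........)

bitmap = FFF.........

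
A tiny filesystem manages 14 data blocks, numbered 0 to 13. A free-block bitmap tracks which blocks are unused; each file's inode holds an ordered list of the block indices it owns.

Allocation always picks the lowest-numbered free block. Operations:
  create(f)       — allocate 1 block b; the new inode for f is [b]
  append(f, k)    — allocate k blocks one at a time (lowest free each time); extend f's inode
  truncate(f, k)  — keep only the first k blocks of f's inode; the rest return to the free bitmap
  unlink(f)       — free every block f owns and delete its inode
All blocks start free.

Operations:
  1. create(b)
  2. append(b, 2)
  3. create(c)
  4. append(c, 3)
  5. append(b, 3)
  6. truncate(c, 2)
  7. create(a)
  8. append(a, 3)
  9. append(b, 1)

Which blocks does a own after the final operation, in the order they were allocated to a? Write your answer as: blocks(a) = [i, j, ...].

[1] create(b) — b=0 (map F.............)
[2] append(b, 2) — b=0,1,2 (map FFF...........)
[3] create(c) — b=0,1,2 c=3 (map FFFF..........)
[4] append(c, 3) — b=0,1,2 c=3,4,5,6 (map FFFFFFF.......)
[5] append(b, 3) — b=0,1,2,7,8,9 c=3,4,5,6 (map FFFFFFFFFF....)
[6] truncate(c, 2) — b=0,1,2,7,8,9 c=3,4 (map FFFFF..FFF....)
[7] create(a) — a=5 b=0,1,2,7,8,9 c=3,4 (map FFFFFF.FFF....)
[8] append(a, 3) — a=5,6,10,11 b=0,1,2,7,8,9 c=3,4 (map FFFFFFFFFFFF..)
[9] append(b, 1) — a=5,6,10,11 b=0,1,2,7,8,9,12 c=3,4 (map FFFFFFFFFFFFF.)

blocks(a) = [5, 6, 10, 11]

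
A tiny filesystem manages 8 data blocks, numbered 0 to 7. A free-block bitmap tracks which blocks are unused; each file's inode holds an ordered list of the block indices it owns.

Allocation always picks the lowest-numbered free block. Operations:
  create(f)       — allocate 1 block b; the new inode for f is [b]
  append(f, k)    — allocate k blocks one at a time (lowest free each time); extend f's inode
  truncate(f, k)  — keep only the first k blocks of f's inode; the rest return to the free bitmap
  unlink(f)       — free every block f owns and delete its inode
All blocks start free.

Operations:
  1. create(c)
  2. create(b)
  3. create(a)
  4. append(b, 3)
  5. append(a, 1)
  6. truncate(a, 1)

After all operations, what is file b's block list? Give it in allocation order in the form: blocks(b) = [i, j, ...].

blocks(b) = [1, 3, 4, 5]

  1. create(c)  ⇒  F.......  {c→[0]}
  2. create(b)  ⇒  FF......  {b→[1]; c→[0]}
  3. create(a)  ⇒  FFF.....  {a→[2]; b→[1]; c→[0]}
  4. append(b, 3)  ⇒  FFFFFF..  {a→[2]; b→[1, 3, 4, 5]; c→[0]}
  5. append(a, 1)  ⇒  FFFFFFF.  {a→[2, 6]; b→[1, 3, 4, 5]; c→[0]}
  6. truncate(a, 1)  ⇒  FFFFFF..  {a→[2]; b→[1, 3, 4, 5]; c→[0]}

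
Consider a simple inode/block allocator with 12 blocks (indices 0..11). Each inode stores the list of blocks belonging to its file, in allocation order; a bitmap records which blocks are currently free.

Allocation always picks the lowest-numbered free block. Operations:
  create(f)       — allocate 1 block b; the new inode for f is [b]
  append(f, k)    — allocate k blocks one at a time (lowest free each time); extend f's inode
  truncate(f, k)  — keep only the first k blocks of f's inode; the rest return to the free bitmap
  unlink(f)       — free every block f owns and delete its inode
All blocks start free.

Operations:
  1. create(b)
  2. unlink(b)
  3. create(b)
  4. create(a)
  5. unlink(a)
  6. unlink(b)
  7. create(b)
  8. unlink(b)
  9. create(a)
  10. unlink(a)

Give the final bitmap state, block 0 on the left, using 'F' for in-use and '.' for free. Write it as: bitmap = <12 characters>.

bitmap = ............

  1. create(b)  ⇒  F...........  {b→[0]}
  2. unlink(b)  ⇒  ............  {}
  3. create(b)  ⇒  F...........  {b→[0]}
  4. create(a)  ⇒  FF..........  {a→[1]; b→[0]}
  5. unlink(a)  ⇒  F...........  {b→[0]}
  6. unlink(b)  ⇒  ............  {}
  7. create(b)  ⇒  F...........  {b→[0]}
  8. unlink(b)  ⇒  ............  {}
  9. create(a)  ⇒  F...........  {a→[0]}
  10. unlink(a)  ⇒  ............  {}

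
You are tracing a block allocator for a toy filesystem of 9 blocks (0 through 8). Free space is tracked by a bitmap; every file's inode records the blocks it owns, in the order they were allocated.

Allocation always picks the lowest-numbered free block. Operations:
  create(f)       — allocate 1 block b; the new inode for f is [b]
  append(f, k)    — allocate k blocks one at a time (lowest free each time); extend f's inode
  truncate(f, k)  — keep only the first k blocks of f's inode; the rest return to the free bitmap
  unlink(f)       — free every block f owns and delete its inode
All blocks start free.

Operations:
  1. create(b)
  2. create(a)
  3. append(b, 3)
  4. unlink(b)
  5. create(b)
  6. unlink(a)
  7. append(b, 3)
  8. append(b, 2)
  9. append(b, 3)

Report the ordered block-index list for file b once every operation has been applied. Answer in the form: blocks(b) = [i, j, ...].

after create(b) → b:[0]  free=[F........]
after create(a) → a:[1], b:[0]  free=[FF.......]
after append(b, 3) → a:[1], b:[0, 2, 3, 4]  free=[FFFFF....]
after unlink(b) → a:[1]  free=[.F.......]
after create(b) → a:[1], b:[0]  free=[FF.......]
after unlink(a) → b:[0]  free=[F........]
after append(b, 3) → b:[0, 1, 2, 3]  free=[FFFF.....]
after append(b, 2) → b:[0, 1, 2, 3, 4, 5]  free=[FFFFFF...]
after append(b, 3) → b:[0, 1, 2, 3, 4, 5, 6, 7, 8]  free=[FFFFFFFFF]

blocks(b) = [0, 1, 2, 3, 4, 5, 6, 7, 8]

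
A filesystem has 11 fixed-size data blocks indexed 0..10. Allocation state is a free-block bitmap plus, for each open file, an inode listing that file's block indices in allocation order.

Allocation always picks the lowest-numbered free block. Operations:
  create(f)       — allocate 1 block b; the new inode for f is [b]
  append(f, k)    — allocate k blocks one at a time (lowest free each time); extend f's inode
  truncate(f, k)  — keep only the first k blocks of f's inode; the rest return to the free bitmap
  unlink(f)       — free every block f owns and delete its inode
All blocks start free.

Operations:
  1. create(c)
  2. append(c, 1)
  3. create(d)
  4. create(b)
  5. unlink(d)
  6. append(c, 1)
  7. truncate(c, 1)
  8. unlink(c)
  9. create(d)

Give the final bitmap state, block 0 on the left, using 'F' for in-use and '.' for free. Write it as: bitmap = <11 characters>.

[1] create(c) — c=0 (map F..........)
[2] append(c, 1) — c=0,1 (map FF.........)
[3] create(d) — c=0,1 d=2 (map FFF........)
[4] create(b) — b=3 c=0,1 d=2 (map FFFF.......)
[5] unlink(d) — b=3 c=0,1 (map FF.F.......)
[6] append(c, 1) — b=3 c=0,1,2 (map FFFF.......)
[7] truncate(c, 1) — b=3 c=0 (map F..F.......)
[8] unlink(c) — b=3 (map ...F.......)
[9] create(d) — b=3 d=0 (map F..F.......)

bitmap = F..F.......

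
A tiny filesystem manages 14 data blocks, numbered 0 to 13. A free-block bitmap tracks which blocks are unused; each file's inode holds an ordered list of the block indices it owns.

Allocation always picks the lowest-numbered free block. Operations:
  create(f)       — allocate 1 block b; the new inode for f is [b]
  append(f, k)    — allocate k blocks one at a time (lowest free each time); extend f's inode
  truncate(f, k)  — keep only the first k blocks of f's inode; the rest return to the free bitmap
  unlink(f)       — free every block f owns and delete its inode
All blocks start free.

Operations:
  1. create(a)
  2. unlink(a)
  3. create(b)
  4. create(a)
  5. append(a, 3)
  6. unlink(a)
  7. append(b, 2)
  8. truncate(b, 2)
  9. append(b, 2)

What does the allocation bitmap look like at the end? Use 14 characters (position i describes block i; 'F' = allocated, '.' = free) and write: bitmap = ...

create(a): bitmap=F............. | a=[0]
unlink(a): bitmap=.............. | 
create(b): bitmap=F............. | b=[0]
create(a): bitmap=FF............ | a=[1] b=[0]
append(a, 3): bitmap=FFFFF......... | a=[1, 2, 3, 4] b=[0]
unlink(a): bitmap=F............. | b=[0]
append(b, 2): bitmap=FFF........... | b=[0, 1, 2]
truncate(b, 2): bitmap=FF............ | b=[0, 1]
append(b, 2): bitmap=FFFF.......... | b=[0, 1, 2, 3]

bitmap = FFFF..........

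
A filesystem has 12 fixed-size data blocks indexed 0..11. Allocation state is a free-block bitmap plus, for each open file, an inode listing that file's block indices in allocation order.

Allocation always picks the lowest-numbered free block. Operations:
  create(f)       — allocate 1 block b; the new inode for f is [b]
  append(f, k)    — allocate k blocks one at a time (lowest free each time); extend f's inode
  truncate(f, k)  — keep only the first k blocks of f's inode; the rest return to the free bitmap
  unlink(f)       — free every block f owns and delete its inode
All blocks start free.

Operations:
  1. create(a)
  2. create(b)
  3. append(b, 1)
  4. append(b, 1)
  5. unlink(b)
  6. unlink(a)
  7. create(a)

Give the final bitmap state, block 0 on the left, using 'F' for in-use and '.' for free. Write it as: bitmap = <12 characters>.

bitmap = F...........

create(a): bitmap=F........... | a=[0]
create(b): bitmap=FF.......... | a=[0] b=[1]
append(b, 1): bitmap=FFF......... | a=[0] b=[1, 2]
append(b, 1): bitmap=FFFF........ | a=[0] b=[1, 2, 3]
unlink(b): bitmap=F........... | a=[0]
unlink(a): bitmap=............ | 
create(a): bitmap=F........... | a=[0]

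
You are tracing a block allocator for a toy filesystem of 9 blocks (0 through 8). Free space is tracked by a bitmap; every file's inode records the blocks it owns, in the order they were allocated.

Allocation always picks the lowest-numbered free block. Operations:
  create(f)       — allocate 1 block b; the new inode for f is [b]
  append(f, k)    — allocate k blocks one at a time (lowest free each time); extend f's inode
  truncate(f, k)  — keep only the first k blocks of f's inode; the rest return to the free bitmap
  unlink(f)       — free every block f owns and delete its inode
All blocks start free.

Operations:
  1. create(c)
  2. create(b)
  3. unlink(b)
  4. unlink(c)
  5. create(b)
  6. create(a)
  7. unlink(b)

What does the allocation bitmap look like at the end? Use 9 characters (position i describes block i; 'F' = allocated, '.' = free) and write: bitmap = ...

bitmap = .F.......

  1. create(c)  ⇒  F........  {c→[0]}
  2. create(b)  ⇒  FF.......  {b→[1]; c→[0]}
  3. unlink(b)  ⇒  F........  {c→[0]}
  4. unlink(c)  ⇒  .........  {}
  5. create(b)  ⇒  F........  {b→[0]}
  6. create(a)  ⇒  FF.......  {a→[1]; b→[0]}
  7. unlink(b)  ⇒  .F.......  {a→[1]}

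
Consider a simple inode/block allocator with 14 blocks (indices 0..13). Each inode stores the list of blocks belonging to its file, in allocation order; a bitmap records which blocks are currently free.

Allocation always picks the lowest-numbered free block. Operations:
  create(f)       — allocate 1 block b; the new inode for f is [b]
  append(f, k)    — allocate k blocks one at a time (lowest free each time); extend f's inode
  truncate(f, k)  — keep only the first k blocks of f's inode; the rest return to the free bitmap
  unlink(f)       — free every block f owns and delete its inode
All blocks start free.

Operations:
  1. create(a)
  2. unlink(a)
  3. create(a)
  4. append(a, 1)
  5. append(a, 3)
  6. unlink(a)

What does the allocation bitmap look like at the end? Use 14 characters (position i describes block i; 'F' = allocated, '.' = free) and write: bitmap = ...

  1. create(a)  ⇒  F.............  {a→[0]}
  2. unlink(a)  ⇒  ..............  {}
  3. create(a)  ⇒  F.............  {a→[0]}
  4. append(a, 1)  ⇒  FF............  {a→[0, 1]}
  5. append(a, 3)  ⇒  FFFFF.........  {a→[0, 1, 2, 3, 4]}
  6. unlink(a)  ⇒  ..............  {}

bitmap = ..............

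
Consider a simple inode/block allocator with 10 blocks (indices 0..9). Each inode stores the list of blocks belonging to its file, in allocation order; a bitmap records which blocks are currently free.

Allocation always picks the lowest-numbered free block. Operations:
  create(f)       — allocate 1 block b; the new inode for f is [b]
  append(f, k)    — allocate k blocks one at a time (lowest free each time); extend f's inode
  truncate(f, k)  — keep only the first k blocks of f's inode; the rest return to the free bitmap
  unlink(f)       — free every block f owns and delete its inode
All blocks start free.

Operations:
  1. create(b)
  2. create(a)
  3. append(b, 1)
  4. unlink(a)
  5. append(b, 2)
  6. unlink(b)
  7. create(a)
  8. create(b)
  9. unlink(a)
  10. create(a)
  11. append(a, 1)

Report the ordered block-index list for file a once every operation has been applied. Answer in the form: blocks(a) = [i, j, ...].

create(b): bitmap=F......... | b=[0]
create(a): bitmap=FF........ | a=[1] b=[0]
append(b, 1): bitmap=FFF....... | a=[1] b=[0, 2]
unlink(a): bitmap=F.F....... | b=[0, 2]
append(b, 2): bitmap=FFFF...... | b=[0, 2, 1, 3]
unlink(b): bitmap=.......... | 
create(a): bitmap=F......... | a=[0]
create(b): bitmap=FF........ | a=[0] b=[1]
unlink(a): bitmap=.F........ | b=[1]
create(a): bitmap=FF........ | a=[0] b=[1]
append(a, 1): bitmap=FFF....... | a=[0, 2] b=[1]

blocks(a) = [0, 2]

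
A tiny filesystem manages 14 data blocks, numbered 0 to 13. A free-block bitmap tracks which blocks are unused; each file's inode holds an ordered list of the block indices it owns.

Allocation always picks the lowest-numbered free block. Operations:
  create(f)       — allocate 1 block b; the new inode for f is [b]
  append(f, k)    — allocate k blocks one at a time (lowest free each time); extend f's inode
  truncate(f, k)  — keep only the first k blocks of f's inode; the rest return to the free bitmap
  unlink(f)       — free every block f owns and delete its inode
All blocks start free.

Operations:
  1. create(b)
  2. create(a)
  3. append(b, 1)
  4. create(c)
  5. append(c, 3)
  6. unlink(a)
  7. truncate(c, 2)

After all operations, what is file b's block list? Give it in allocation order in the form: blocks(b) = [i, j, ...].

blocks(b) = [0, 2]

create(b): bitmap=F............. | b=[0]
create(a): bitmap=FF............ | a=[1] b=[0]
append(b, 1): bitmap=FFF........... | a=[1] b=[0, 2]
create(c): bitmap=FFFF.......... | a=[1] b=[0, 2] c=[3]
append(c, 3): bitmap=FFFFFFF....... | a=[1] b=[0, 2] c=[3, 4, 5, 6]
unlink(a): bitmap=F.FFFFF....... | b=[0, 2] c=[3, 4, 5, 6]
truncate(c, 2): bitmap=F.FFF......... | b=[0, 2] c=[3, 4]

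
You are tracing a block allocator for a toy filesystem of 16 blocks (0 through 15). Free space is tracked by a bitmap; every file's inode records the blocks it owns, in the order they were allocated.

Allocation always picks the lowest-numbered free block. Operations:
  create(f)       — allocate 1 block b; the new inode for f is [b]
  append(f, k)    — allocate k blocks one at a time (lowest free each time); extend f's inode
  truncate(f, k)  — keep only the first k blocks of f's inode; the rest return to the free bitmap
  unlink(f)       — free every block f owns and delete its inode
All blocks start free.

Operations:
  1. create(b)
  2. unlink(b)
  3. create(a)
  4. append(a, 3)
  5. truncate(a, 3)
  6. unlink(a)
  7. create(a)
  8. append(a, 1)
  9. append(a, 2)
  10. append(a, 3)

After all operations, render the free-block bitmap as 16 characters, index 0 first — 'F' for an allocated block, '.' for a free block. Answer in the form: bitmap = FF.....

create(b): bitmap=F............... | b=[0]
unlink(b): bitmap=................ | 
create(a): bitmap=F............... | a=[0]
append(a, 3): bitmap=FFFF............ | a=[0, 1, 2, 3]
truncate(a, 3): bitmap=FFF............. | a=[0, 1, 2]
unlink(a): bitmap=................ | 
create(a): bitmap=F............... | a=[0]
append(a, 1): bitmap=FF.............. | a=[0, 1]
append(a, 2): bitmap=FFFF............ | a=[0, 1, 2, 3]
append(a, 3): bitmap=FFFFFFF......... | a=[0, 1, 2, 3, 4, 5, 6]

bitmap = FFFFFFF.........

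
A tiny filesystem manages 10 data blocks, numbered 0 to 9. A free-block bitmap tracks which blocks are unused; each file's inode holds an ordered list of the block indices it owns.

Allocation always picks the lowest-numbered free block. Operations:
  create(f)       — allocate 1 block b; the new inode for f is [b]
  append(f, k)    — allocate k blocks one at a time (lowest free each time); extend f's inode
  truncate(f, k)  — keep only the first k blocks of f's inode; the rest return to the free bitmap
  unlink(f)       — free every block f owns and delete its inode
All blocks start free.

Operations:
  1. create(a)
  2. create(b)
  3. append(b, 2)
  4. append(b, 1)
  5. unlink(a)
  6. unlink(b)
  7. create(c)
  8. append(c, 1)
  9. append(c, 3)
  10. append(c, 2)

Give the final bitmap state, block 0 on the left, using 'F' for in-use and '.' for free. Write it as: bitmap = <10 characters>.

[1] create(a) — a=0 (map F.........)
[2] create(b) — a=0 b=1 (map FF........)
[3] append(b, 2) — a=0 b=1,2,3 (map FFFF......)
[4] append(b, 1) — a=0 b=1,2,3,4 (map FFFFF.....)
[5] unlink(a) — b=1,2,3,4 (map .FFFF.....)
[6] unlink(b) —  (map ..........)
[7] create(c) — c=0 (map F.........)
[8] append(c, 1) — c=0,1 (map FF........)
[9] append(c, 3) — c=0,1,2,3,4 (map FFFFF.....)
[10] append(c, 2) — c=0,1,2,3,4,5,6 (map FFFFFFF...)

bitmap = FFFFFFF...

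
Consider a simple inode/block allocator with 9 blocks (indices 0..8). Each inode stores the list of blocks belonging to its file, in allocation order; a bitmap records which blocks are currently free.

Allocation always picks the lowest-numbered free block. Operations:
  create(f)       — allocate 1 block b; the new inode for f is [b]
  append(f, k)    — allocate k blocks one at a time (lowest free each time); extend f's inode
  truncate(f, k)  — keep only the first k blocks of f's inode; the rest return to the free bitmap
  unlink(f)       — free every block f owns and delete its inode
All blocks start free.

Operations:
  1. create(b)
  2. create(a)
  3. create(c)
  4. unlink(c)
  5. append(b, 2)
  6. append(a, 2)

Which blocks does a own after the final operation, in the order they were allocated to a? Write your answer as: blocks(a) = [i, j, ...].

blocks(a) = [1, 4, 5]

  1. create(b)  ⇒  F........  {b→[0]}
  2. create(a)  ⇒  FF.......  {a→[1]; b→[0]}
  3. create(c)  ⇒  FFF......  {a→[1]; b→[0]; c→[2]}
  4. unlink(c)  ⇒  FF.......  {a→[1]; b→[0]}
  5. append(b, 2)  ⇒  FFFF.....  {a→[1]; b→[0, 2, 3]}
  6. append(a, 2)  ⇒  FFFFFF...  {a→[1, 4, 5]; b→[0, 2, 3]}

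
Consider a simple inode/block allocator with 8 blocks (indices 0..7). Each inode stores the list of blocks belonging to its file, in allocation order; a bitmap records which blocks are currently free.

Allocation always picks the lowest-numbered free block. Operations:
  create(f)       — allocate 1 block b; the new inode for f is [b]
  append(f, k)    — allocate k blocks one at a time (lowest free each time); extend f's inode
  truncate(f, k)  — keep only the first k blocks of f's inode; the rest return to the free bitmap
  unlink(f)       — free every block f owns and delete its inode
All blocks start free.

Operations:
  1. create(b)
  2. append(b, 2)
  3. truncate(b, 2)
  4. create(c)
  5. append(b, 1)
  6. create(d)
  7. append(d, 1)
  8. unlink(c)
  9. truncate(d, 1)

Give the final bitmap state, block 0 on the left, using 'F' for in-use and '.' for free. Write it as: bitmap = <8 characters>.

bitmap = FF.FF...

after create(b) → b:[0]  free=[F.......]
after append(b, 2) → b:[0, 1, 2]  free=[FFF.....]
after truncate(b, 2) → b:[0, 1]  free=[FF......]
after create(c) → b:[0, 1], c:[2]  free=[FFF.....]
after append(b, 1) → b:[0, 1, 3], c:[2]  free=[FFFF....]
after create(d) → b:[0, 1, 3], c:[2], d:[4]  free=[FFFFF...]
after append(d, 1) → b:[0, 1, 3], c:[2], d:[4, 5]  free=[FFFFFF..]
after unlink(c) → b:[0, 1, 3], d:[4, 5]  free=[FF.FFF..]
after truncate(d, 1) → b:[0, 1, 3], d:[4]  free=[FF.FF...]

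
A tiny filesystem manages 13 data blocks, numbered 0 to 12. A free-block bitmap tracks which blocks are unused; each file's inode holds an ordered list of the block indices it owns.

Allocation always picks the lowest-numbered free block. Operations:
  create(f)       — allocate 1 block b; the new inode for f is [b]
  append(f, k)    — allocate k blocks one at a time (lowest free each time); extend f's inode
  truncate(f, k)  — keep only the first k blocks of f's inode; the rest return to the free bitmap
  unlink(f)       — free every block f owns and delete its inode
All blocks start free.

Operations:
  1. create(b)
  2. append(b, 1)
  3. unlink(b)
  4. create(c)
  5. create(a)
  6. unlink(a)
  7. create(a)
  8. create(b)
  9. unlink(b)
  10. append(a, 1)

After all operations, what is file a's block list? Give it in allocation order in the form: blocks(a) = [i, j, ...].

blocks(a) = [1, 2]

[1] create(b) — b=0 (map F............)
[2] append(b, 1) — b=0,1 (map FF...........)
[3] unlink(b) —  (map .............)
[4] create(c) — c=0 (map F............)
[5] create(a) — a=1 c=0 (map FF...........)
[6] unlink(a) — c=0 (map F............)
[7] create(a) — a=1 c=0 (map FF...........)
[8] create(b) — a=1 b=2 c=0 (map FFF..........)
[9] unlink(b) — a=1 c=0 (map FF...........)
[10] append(a, 1) — a=1,2 c=0 (map FFF..........)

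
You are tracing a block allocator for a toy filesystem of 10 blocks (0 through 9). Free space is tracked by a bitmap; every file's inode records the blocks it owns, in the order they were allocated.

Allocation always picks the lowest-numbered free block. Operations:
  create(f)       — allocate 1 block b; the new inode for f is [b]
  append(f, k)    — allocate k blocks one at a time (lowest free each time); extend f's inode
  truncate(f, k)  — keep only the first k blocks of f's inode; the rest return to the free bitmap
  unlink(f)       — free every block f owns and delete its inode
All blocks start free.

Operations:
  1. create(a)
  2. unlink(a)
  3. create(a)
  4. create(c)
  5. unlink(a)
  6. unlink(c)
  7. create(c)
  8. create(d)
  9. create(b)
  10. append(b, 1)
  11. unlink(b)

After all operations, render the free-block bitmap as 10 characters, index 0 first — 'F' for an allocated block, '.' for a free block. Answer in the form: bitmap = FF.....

bitmap = FF........

create(a): bitmap=F......... | a=[0]
unlink(a): bitmap=.......... | 
create(a): bitmap=F......... | a=[0]
create(c): bitmap=FF........ | a=[0] c=[1]
unlink(a): bitmap=.F........ | c=[1]
unlink(c): bitmap=.......... | 
create(c): bitmap=F......... | c=[0]
create(d): bitmap=FF........ | c=[0] d=[1]
create(b): bitmap=FFF....... | b=[2] c=[0] d=[1]
append(b, 1): bitmap=FFFF...... | b=[2, 3] c=[0] d=[1]
unlink(b): bitmap=FF........ | c=[0] d=[1]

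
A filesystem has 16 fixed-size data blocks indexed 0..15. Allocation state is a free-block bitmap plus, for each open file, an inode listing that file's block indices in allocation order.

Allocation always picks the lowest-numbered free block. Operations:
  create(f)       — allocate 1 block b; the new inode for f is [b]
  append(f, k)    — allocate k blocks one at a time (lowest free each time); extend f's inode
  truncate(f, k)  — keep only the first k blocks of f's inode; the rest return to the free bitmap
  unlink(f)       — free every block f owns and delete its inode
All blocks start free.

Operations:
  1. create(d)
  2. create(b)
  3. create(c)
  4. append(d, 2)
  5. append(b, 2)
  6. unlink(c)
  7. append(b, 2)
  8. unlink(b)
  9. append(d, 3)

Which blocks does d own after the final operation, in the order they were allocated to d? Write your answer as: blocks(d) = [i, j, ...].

[1] create(d) — d=0 (map F...............)
[2] create(b) — b=1 d=0 (map FF..............)
[3] create(c) — b=1 c=2 d=0 (map FFF.............)
[4] append(d, 2) — b=1 c=2 d=0,3,4 (map FFFFF...........)
[5] append(b, 2) — b=1,5,6 c=2 d=0,3,4 (map FFFFFFF.........)
[6] unlink(c) — b=1,5,6 d=0,3,4 (map FF.FFFF.........)
[7] append(b, 2) — b=1,5,6,2,7 d=0,3,4 (map FFFFFFFF........)
[8] unlink(b) — d=0,3,4 (map F..FF...........)
[9] append(d, 3) — d=0,3,4,1,2,5 (map FFFFFF..........)

blocks(d) = [0, 3, 4, 1, 2, 5]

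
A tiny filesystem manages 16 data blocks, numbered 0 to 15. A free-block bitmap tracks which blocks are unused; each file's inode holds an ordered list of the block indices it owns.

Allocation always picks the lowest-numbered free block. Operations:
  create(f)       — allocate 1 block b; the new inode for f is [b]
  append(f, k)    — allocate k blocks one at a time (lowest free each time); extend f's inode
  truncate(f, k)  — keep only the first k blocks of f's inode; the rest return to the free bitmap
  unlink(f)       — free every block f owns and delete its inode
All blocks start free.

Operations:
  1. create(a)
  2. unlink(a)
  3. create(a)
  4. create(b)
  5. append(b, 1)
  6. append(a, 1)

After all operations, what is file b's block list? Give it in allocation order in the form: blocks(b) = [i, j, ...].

blocks(b) = [1, 2]

create(a): bitmap=F............... | a=[0]
unlink(a): bitmap=................ | 
create(a): bitmap=F............... | a=[0]
create(b): bitmap=FF.............. | a=[0] b=[1]
append(b, 1): bitmap=FFF............. | a=[0] b=[1, 2]
append(a, 1): bitmap=FFFF............ | a=[0, 3] b=[1, 2]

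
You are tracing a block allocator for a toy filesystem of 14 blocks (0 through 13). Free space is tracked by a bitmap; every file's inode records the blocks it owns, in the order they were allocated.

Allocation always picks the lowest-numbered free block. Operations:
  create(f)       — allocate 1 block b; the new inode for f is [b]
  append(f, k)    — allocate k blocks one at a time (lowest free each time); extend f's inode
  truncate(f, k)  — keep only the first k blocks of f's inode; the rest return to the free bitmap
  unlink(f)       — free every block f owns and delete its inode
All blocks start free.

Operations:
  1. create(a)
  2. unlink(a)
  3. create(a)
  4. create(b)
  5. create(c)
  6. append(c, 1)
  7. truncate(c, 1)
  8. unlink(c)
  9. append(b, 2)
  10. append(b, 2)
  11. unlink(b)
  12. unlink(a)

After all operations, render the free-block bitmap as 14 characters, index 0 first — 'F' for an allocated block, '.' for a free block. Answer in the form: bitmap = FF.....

bitmap = ..............

after create(a) → a:[0]  free=[F.............]
after unlink(a) →   free=[..............]
after create(a) → a:[0]  free=[F.............]
after create(b) → a:[0], b:[1]  free=[FF............]
after create(c) → a:[0], b:[1], c:[2]  free=[FFF...........]
after append(c, 1) → a:[0], b:[1], c:[2, 3]  free=[FFFF..........]
after truncate(c, 1) → a:[0], b:[1], c:[2]  free=[FFF...........]
after unlink(c) → a:[0], b:[1]  free=[FF............]
after append(b, 2) → a:[0], b:[1, 2, 3]  free=[FFFF..........]
after append(b, 2) → a:[0], b:[1, 2, 3, 4, 5]  free=[FFFFFF........]
after unlink(b) → a:[0]  free=[F.............]
after unlink(a) →   free=[..............]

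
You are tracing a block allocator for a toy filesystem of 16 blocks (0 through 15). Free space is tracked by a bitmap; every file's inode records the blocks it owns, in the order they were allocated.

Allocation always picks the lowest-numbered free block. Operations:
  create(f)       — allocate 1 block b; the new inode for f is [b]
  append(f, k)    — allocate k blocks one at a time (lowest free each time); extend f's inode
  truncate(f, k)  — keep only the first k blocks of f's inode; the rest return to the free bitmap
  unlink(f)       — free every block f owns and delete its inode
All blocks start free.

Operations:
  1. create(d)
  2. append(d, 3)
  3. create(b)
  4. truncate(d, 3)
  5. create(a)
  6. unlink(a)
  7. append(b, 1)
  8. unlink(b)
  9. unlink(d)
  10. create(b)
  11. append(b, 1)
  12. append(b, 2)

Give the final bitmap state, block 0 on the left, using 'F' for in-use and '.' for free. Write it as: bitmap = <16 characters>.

bitmap = FFFF............

  1. create(d)  ⇒  F...............  {d→[0]}
  2. append(d, 3)  ⇒  FFFF............  {d→[0, 1, 2, 3]}
  3. create(b)  ⇒  FFFFF...........  {b→[4]; d→[0, 1, 2, 3]}
  4. truncate(d, 3)  ⇒  FFF.F...........  {b→[4]; d→[0, 1, 2]}
  5. create(a)  ⇒  FFFFF...........  {a→[3]; b→[4]; d→[0, 1, 2]}
  6. unlink(a)  ⇒  FFF.F...........  {b→[4]; d→[0, 1, 2]}
  7. append(b, 1)  ⇒  FFFFF...........  {b→[4, 3]; d→[0, 1, 2]}
  8. unlink(b)  ⇒  FFF.............  {d→[0, 1, 2]}
  9. unlink(d)  ⇒  ................  {}
  10. create(b)  ⇒  F...............  {b→[0]}
  11. append(b, 1)  ⇒  FF..............  {b→[0, 1]}
  12. append(b, 2)  ⇒  FFFF............  {b→[0, 1, 2, 3]}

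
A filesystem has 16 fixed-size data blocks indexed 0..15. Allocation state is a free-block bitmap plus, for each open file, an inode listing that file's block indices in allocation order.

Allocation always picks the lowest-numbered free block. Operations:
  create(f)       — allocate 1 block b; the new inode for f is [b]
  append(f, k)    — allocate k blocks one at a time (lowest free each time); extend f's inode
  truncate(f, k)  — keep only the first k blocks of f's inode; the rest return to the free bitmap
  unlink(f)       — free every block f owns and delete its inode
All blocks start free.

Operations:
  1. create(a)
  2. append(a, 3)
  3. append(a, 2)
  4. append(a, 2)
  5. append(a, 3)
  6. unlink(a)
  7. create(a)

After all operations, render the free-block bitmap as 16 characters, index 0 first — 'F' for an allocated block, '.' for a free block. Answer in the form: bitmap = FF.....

bitmap = F...............

after create(a) → a:[0]  free=[F...............]
after append(a, 3) → a:[0, 1, 2, 3]  free=[FFFF............]
after append(a, 2) → a:[0, 1, 2, 3, 4, 5]  free=[FFFFFF..........]
after append(a, 2) → a:[0, 1, 2, 3, 4, 5, 6, 7]  free=[FFFFFFFF........]
after append(a, 3) → a:[0, 1, 2, 3, 4, 5, 6, 7, 8, 9, 10]  free=[FFFFFFFFFFF.....]
after unlink(a) →   free=[................]
after create(a) → a:[0]  free=[F...............]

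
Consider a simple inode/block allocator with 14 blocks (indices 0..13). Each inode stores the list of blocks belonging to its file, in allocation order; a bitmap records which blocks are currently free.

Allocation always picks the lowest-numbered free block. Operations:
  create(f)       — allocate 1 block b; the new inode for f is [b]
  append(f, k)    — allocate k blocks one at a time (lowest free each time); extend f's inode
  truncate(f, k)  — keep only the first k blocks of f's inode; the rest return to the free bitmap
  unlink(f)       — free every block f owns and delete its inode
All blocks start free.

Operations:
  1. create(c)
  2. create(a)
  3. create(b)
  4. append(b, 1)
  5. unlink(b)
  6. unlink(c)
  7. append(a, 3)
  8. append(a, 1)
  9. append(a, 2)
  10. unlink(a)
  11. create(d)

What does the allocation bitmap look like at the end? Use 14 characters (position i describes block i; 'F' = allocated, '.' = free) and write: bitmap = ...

bitmap = F.............

[1] create(c) — c=0 (map F.............)
[2] create(a) — a=1 c=0 (map FF............)
[3] create(b) — a=1 b=2 c=0 (map FFF...........)
[4] append(b, 1) — a=1 b=2,3 c=0 (map FFFF..........)
[5] unlink(b) — a=1 c=0 (map FF............)
[6] unlink(c) — a=1 (map .F............)
[7] append(a, 3) — a=1,0,2,3 (map FFFF..........)
[8] append(a, 1) — a=1,0,2,3,4 (map FFFFF.........)
[9] append(a, 2) — a=1,0,2,3,4,5,6 (map FFFFFFF.......)
[10] unlink(a) —  (map ..............)
[11] create(d) — d=0 (map F.............)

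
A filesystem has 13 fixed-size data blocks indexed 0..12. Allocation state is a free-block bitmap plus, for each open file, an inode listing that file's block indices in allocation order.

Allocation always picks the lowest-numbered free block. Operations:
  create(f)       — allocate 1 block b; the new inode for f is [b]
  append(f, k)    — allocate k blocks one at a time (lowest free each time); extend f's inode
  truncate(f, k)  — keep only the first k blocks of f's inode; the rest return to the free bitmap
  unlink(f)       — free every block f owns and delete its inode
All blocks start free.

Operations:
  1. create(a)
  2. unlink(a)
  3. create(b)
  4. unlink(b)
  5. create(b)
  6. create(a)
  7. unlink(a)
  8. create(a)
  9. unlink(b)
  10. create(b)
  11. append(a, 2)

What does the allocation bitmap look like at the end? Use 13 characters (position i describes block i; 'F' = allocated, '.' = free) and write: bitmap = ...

bitmap = FFFF.........

after create(a) → a:[0]  free=[F............]
after unlink(a) →   free=[.............]
after create(b) → b:[0]  free=[F............]
after unlink(b) →   free=[.............]
after create(b) → b:[0]  free=[F............]
after create(a) → a:[1], b:[0]  free=[FF...........]
after unlink(a) → b:[0]  free=[F............]
after create(a) → a:[1], b:[0]  free=[FF...........]
after unlink(b) → a:[1]  free=[.F...........]
after create(b) → a:[1], b:[0]  free=[FF...........]
after append(a, 2) → a:[1, 2, 3], b:[0]  free=[FFFF.........]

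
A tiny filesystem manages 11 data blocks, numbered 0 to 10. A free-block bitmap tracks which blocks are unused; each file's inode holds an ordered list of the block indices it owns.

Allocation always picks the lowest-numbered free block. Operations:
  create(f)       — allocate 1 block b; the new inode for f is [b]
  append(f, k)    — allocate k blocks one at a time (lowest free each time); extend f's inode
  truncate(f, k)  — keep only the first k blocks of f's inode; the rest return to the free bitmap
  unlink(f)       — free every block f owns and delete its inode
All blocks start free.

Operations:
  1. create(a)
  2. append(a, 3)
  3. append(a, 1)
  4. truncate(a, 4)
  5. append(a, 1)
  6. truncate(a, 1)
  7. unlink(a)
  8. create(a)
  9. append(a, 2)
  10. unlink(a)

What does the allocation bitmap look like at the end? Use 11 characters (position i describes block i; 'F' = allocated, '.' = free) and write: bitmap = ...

bitmap = ...........

  1. create(a)  ⇒  F..........  {a→[0]}
  2. append(a, 3)  ⇒  FFFF.......  {a→[0, 1, 2, 3]}
  3. append(a, 1)  ⇒  FFFFF......  {a→[0, 1, 2, 3, 4]}
  4. truncate(a, 4)  ⇒  FFFF.......  {a→[0, 1, 2, 3]}
  5. append(a, 1)  ⇒  FFFFF......  {a→[0, 1, 2, 3, 4]}
  6. truncate(a, 1)  ⇒  F..........  {a→[0]}
  7. unlink(a)  ⇒  ...........  {}
  8. create(a)  ⇒  F..........  {a→[0]}
  9. append(a, 2)  ⇒  FFF........  {a→[0, 1, 2]}
  10. unlink(a)  ⇒  ...........  {}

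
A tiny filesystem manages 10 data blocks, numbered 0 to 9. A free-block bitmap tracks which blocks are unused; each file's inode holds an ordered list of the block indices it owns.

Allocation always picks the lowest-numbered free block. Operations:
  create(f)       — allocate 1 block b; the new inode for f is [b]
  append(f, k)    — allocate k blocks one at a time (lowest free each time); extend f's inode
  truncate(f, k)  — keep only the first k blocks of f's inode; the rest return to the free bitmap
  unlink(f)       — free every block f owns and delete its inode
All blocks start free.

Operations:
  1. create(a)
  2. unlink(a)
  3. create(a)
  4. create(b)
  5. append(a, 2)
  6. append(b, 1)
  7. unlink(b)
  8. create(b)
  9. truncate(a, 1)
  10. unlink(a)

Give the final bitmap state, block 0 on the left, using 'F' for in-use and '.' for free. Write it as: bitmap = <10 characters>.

bitmap = .F........

after create(a) → a:[0]  free=[F.........]
after unlink(a) →   free=[..........]
after create(a) → a:[0]  free=[F.........]
after create(b) → a:[0], b:[1]  free=[FF........]
after append(a, 2) → a:[0, 2, 3], b:[1]  free=[FFFF......]
after append(b, 1) → a:[0, 2, 3], b:[1, 4]  free=[FFFFF.....]
after unlink(b) → a:[0, 2, 3]  free=[F.FF......]
after create(b) → a:[0, 2, 3], b:[1]  free=[FFFF......]
after truncate(a, 1) → a:[0], b:[1]  free=[FF........]
after unlink(a) → b:[1]  free=[.F........]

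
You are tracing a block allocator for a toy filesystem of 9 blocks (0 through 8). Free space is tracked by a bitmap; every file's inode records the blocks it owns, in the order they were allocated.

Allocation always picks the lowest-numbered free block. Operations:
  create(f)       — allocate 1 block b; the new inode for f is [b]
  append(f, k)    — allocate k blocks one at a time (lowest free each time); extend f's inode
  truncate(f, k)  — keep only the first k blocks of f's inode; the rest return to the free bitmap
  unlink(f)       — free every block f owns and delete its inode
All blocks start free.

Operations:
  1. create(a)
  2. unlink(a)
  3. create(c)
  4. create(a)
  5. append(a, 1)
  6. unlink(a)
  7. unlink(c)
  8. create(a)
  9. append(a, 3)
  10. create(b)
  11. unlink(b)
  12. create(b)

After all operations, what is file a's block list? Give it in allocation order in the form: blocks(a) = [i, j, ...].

create(a): bitmap=F........ | a=[0]
unlink(a): bitmap=......... | 
create(c): bitmap=F........ | c=[0]
create(a): bitmap=FF....... | a=[1] c=[0]
append(a, 1): bitmap=FFF...... | a=[1, 2] c=[0]
unlink(a): bitmap=F........ | c=[0]
unlink(c): bitmap=......... | 
create(a): bitmap=F........ | a=[0]
append(a, 3): bitmap=FFFF..... | a=[0, 1, 2, 3]
create(b): bitmap=FFFFF.... | a=[0, 1, 2, 3] b=[4]
unlink(b): bitmap=FFFF..... | a=[0, 1, 2, 3]
create(b): bitmap=FFFFF.... | a=[0, 1, 2, 3] b=[4]

blocks(a) = [0, 1, 2, 3]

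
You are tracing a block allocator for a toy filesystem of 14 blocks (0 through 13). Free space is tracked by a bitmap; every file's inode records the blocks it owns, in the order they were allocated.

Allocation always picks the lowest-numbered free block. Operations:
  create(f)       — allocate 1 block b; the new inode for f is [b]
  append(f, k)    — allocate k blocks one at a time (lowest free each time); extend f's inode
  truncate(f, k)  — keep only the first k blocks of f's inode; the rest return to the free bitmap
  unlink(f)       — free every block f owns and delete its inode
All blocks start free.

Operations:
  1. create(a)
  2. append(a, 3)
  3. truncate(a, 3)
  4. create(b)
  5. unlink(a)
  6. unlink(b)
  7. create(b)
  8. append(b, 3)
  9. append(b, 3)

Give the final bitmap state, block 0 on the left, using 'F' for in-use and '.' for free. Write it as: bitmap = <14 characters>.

after create(a) → a:[0]  free=[F.............]
after append(a, 3) → a:[0, 1, 2, 3]  free=[FFFF..........]
after truncate(a, 3) → a:[0, 1, 2]  free=[FFF...........]
after create(b) → a:[0, 1, 2], b:[3]  free=[FFFF..........]
after unlink(a) → b:[3]  free=[...F..........]
after unlink(b) →   free=[..............]
after create(b) → b:[0]  free=[F.............]
after append(b, 3) → b:[0, 1, 2, 3]  free=[FFFF..........]
after append(b, 3) → b:[0, 1, 2, 3, 4, 5, 6]  free=[FFFFFFF.......]

bitmap = FFFFFFF.......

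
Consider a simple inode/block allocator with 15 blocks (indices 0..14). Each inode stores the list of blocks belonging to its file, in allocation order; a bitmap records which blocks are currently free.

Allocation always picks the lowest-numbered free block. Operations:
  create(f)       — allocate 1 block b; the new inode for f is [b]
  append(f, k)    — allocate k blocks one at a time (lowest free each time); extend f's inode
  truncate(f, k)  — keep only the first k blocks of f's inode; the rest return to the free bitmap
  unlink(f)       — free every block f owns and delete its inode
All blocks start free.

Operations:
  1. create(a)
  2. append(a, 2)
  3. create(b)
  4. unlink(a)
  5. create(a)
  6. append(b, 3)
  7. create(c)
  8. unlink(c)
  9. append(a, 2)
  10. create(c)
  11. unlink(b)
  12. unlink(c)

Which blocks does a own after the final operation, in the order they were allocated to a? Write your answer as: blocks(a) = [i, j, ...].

blocks(a) = [0, 5, 6]

after create(a) → a:[0]  free=[F..............]
after append(a, 2) → a:[0, 1, 2]  free=[FFF............]
after create(b) → a:[0, 1, 2], b:[3]  free=[FFFF...........]
after unlink(a) → b:[3]  free=[...F...........]
after create(a) → a:[0], b:[3]  free=[F..F...........]
after append(b, 3) → a:[0], b:[3, 1, 2, 4]  free=[FFFFF..........]
after create(c) → a:[0], b:[3, 1, 2, 4], c:[5]  free=[FFFFFF.........]
after unlink(c) → a:[0], b:[3, 1, 2, 4]  free=[FFFFF..........]
after append(a, 2) → a:[0, 5, 6], b:[3, 1, 2, 4]  free=[FFFFFFF........]
after create(c) → a:[0, 5, 6], b:[3, 1, 2, 4], c:[7]  free=[FFFFFFFF.......]
after unlink(b) → a:[0, 5, 6], c:[7]  free=[F....FFF.......]
after unlink(c) → a:[0, 5, 6]  free=[F....FF........]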